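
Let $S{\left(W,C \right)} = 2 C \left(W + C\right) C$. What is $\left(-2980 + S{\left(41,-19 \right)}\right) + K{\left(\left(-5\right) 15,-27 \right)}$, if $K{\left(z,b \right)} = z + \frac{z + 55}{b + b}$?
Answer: $\frac{346393}{27} \approx 12829.0$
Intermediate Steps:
$S{\left(W,C \right)} = 2 C^{2} \left(C + W\right)$ ($S{\left(W,C \right)} = 2 C \left(C + W\right) C = 2 C^{2} \left(C + W\right)$)
$K{\left(z,b \right)} = z + \frac{55 + z}{2 b}$
$\left(-2980 + S{\left(41,-19 \right)}\right) + K{\left(\left(-5\right) 15,-27 \right)} = \left(-2980 + 2 \left(-19\right)^{2} \left(-19 + 41\right)\right) + \frac{55 - 75 + 2 \left(-27\right) \left(\left(-5\right) 15\right)}{2 \left(-27\right)} = \left(-2980 + 2 \cdot 361 \cdot 22\right) + \frac{1}{2} \left(- \frac{1}{27}\right) \left(55 - 75 + 2 \left(-27\right) \left(-75\right)\right) = \left(-2980 + 15884\right) + \frac{1}{2} \left(- \frac{1}{27}\right) \left(55 - 75 + 4050\right) = 12904 + \frac{1}{2} \left(- \frac{1}{27}\right) 4030 = 12904 - \frac{2015}{27} = \frac{346393}{27}$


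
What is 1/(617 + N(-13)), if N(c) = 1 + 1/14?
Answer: 14/8653 ≈ 0.0016179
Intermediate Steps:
N(c) = 15/14 (N(c) = 1 + 1/14 = 15/14)
1/(617 + N(-13)) = 1/(617 + 15/14) = 1/(8653/14) = 14/8653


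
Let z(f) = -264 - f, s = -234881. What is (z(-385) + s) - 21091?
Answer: -255851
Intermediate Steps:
(z(-385) + s) - 21091 = ((-264 - 1*(-385)) - 234881) - 21091 = ((-264 + 385) - 234881) - 21091 = (121 - 234881) - 21091 = -234760 - 21091 = -255851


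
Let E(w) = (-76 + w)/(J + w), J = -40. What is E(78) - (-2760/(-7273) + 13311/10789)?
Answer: -2326713920/1490899543 ≈ -1.5606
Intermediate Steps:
E(w) = (-76 + w)/(-40 + w)
E(78) - (-2760/(-7273) + 13311/10789) = (-76 + 78)/(-40 + 78) - (-2760/(-7273) + 13311/10789) = 2/38 - (-2760*(-1/7273) + 13311*(1/10789)) = (1/38)*2 - (2760/7273 + 13311/10789) = 1/19 - 1*126588543/78468397 = 1/19 - 126588543/78468397 = -2326713920/1490899543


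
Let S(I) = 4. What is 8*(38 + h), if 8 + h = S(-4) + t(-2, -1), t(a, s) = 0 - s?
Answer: 280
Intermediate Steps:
t(a, s) = -s
h = -3 (h = -8 + (4 - 1*(-1)) = -8 + (4 + 1) = -8 + 5 = -3)
8*(38 + h) = 8*(38 - 3) = 8*35 = 280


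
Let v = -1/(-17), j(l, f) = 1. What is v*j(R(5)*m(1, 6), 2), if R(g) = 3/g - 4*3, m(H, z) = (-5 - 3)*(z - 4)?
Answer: 1/17 ≈ 0.058824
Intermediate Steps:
m(H, z) = 32 - 8*z (m(H, z) = -8*(-4 + z) = 32 - 8*z)
R(g) = -12 + 3/g (R(g) = 3/g - 12 = -12 + 3/g)
v = 1/17 (v = -1*(-1/17) = 1/17 ≈ 0.058824)
v*j(R(5)*m(1, 6), 2) = (1/17)*1 = 1/17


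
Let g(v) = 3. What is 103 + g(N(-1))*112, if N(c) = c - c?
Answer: 439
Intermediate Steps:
N(c) = 0
103 + g(N(-1))*112 = 103 + 3*112 = 103 + 336 = 439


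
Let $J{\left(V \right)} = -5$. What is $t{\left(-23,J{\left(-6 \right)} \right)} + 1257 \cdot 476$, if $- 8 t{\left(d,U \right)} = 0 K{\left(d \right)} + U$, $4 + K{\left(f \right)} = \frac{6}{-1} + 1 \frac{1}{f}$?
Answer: $\frac{4786661}{8} \approx 5.9833 \cdot 10^{5}$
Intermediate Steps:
$K{\left(f \right)} = -10 + \frac{1}{f}$ ($K{\left(f \right)} = -4 + \left(\frac{6}{-1} + 1 \frac{1}{f}\right) = -4 + \left(6 \left(-1\right) + \frac{1}{f}\right) = -4 - \left(6 - \frac{1}{f}\right) = -10 + \frac{1}{f}$)
$t{\left(d,U \right)} = - \frac{U}{8}$ ($t{\left(d,U \right)} = - \frac{0 \left(-10 + \frac{1}{d}\right) + U}{8} = - \frac{0 + U}{8} = - \frac{U}{8}$)
$t{\left(-23,J{\left(-6 \right)} \right)} + 1257 \cdot 476 = \left(- \frac{1}{8}\right) \left(-5\right) + 1257 \cdot 476 = \frac{5}{8} + 598332 = \frac{4786661}{8}$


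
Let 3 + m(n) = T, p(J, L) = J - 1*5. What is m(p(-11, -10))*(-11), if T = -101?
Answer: 1144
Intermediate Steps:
p(J, L) = -5 + J (p(J, L) = J - 5 = -5 + J)
m(n) = -104 (m(n) = -3 - 101 = -104)
m(p(-11, -10))*(-11) = -104*(-11) = 1144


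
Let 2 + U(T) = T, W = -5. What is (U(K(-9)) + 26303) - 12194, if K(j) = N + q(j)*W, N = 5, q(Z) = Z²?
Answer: 13707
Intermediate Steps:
K(j) = 5 - 5*j² (K(j) = 5 + j²*(-5) = 5 - 5*j²)
U(T) = -2 + T
(U(K(-9)) + 26303) - 12194 = ((-2 + (5 - 5*(-9)²)) + 26303) - 12194 = ((-2 + (5 - 5*81)) + 26303) - 12194 = ((-2 + (5 - 405)) + 26303) - 12194 = ((-2 - 400) + 26303) - 12194 = (-402 + 26303) - 12194 = 25901 - 12194 = 13707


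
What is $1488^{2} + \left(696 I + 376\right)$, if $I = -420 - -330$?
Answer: $2151880$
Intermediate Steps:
$I = -90$ ($I = -420 + 330 = -90$)
$1488^{2} + \left(696 I + 376\right) = 1488^{2} + \left(696 \left(-90\right) + 376\right) = 2214144 + \left(-62640 + 376\right) = 2214144 - 62264 = 2151880$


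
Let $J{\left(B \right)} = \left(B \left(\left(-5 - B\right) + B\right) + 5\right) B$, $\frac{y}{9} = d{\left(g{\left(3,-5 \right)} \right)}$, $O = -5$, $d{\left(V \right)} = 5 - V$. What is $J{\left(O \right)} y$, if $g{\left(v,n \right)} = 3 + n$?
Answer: $-9450$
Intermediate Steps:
$y = 63$ ($y = 9 \left(5 - \left(3 - 5\right)\right) = 9 \left(5 - -2\right) = 9 \left(5 + 2\right) = 9 \cdot 7 = 63$)
$J{\left(B \right)} = B \left(5 - 5 B\right)$ ($J{\left(B \right)} = \left(B \left(-5\right) + 5\right) B = \left(- 5 B + 5\right) B = \left(5 - 5 B\right) B = B \left(5 - 5 B\right)$)
$J{\left(O \right)} y = 5 \left(-5\right) \left(1 - -5\right) 63 = 5 \left(-5\right) \left(1 + 5\right) 63 = 5 \left(-5\right) 6 \cdot 63 = \left(-150\right) 63 = -9450$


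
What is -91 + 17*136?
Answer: 2221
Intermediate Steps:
-91 + 17*136 = -91 + 2312 = 2221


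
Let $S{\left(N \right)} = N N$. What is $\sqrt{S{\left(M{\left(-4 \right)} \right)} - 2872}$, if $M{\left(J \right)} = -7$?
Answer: $i \sqrt{2823} \approx 53.132 i$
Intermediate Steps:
$S{\left(N \right)} = N^{2}$
$\sqrt{S{\left(M{\left(-4 \right)} \right)} - 2872} = \sqrt{\left(-7\right)^{2} - 2872} = \sqrt{49 - 2872} = \sqrt{-2823} = i \sqrt{2823}$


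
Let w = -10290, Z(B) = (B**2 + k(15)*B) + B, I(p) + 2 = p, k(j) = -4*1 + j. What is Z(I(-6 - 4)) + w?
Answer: -10290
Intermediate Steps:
k(j) = -4 + j
I(p) = -2 + p
Z(B) = B**2 + 12*B (Z(B) = (B**2 + (-4 + 15)*B) + B = (B**2 + 11*B) + B = B**2 + 12*B)
Z(I(-6 - 4)) + w = (-2 + (-6 - 4))*(12 + (-2 + (-6 - 4))) - 10290 = (-2 - 10)*(12 + (-2 - 10)) - 10290 = -12*(12 - 12) - 10290 = -12*0 - 10290 = 0 - 10290 = -10290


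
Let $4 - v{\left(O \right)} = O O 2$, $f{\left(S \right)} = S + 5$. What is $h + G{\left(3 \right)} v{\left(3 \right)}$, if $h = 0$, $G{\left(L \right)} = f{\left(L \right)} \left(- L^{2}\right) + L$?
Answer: $966$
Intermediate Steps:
$f{\left(S \right)} = 5 + S$
$v{\left(O \right)} = 4 - 2 O^{2}$ ($v{\left(O \right)} = 4 - O O 2 = 4 - O^{2} \cdot 2 = 4 - 2 O^{2}$)
$G{\left(L \right)} = L - L^{2} \left(5 + L\right)$ ($G{\left(L \right)} = \left(5 + L\right) \left(- L^{2}\right) + L = - L^{2} \left(5 + L\right) + L = L - L^{2} \left(5 + L\right)$)
$h + G{\left(3 \right)} v{\left(3 \right)} = 0 + \left(-1\right) 3 \left(-1 + 3 \left(5 + 3\right)\right) \left(4 - 2 \cdot 3^{2}\right) = 0 + \left(-1\right) 3 \left(-1 + 3 \cdot 8\right) \left(4 - 18\right) = 0 + \left(-1\right) 3 \left(-1 + 24\right) \left(4 - 18\right) = 0 + \left(-1\right) 3 \cdot 23 \left(-14\right) = 0 - -966 = 0 + 966 = 966$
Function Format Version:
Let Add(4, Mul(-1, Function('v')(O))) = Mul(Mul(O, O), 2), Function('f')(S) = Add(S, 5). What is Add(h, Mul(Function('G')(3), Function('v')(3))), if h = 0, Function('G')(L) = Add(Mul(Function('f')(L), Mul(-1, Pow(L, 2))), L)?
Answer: 966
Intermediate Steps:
Function('f')(S) = Add(5, S)
Function('v')(O) = Add(4, Mul(-2, Pow(O, 2))) (Function('v')(O) = Add(4, Mul(-1, Mul(Mul(O, O), 2))) = Add(4, Mul(-1, Mul(Pow(O, 2), 2))) = Add(4, Mul(-1, Mul(2, Pow(O, 2)))) = Add(4, Mul(-2, Pow(O, 2))))
Function('G')(L) = Add(L, Mul(-1, Pow(L, 2), Add(5, L))) (Function('G')(L) = Add(Mul(Add(5, L), Mul(-1, Pow(L, 2))), L) = Add(Mul(-1, Pow(L, 2), Add(5, L)), L) = Add(L, Mul(-1, Pow(L, 2), Add(5, L))))
Add(h, Mul(Function('G')(3), Function('v')(3))) = Add(0, Mul(Mul(-1, 3, Add(-1, Mul(3, Add(5, 3)))), Add(4, Mul(-2, Pow(3, 2))))) = Add(0, Mul(Mul(-1, 3, Add(-1, Mul(3, 8))), Add(4, Mul(-2, 9)))) = Add(0, Mul(Mul(-1, 3, Add(-1, 24)), Add(4, -18))) = Add(0, Mul(Mul(-1, 3, 23), -14)) = Add(0, Mul(-69, -14)) = Add(0, 966) = 966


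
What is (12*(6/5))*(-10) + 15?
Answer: -129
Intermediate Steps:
(12*(6/5))*(-10) + 15 = (72/5)*(-10) + 15 = -144 + 15 = -129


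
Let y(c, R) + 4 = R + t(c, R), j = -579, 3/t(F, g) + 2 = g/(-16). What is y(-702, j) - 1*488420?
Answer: -267484593/547 ≈ -4.8900e+5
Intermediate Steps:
t(F, g) = 3/(-2 - g/16) (t(F, g) = 3/(-2 + g/(-16)) = 3/(-2 + g*(-1/16)) = 3/(-2 - g/16))
y(c, R) = -4 + R - 48/(32 + R) (y(c, R) = -4 + (R - 48/(32 + R)) = -4 + R - 48/(32 + R))
y(-702, j) - 1*488420 = (-48 + (-4 - 579)*(32 - 579))/(32 - 579) - 1*488420 = (-48 - 583*(-547))/(-547) - 488420 = -(-48 + 318901)/547 - 488420 = -1/547*318853 - 488420 = -318853/547 - 488420 = -267484593/547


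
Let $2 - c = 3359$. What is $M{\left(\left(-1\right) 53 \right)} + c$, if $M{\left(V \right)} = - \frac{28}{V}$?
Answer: $- \frac{177893}{53} \approx -3356.5$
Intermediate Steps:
$c = -3357$ ($c = 2 - 3359 = -3357$)
$M{\left(\left(-1\right) 53 \right)} + c = - \frac{28}{\left(-1\right) 53} - 3357 = - \frac{28}{-53} - 3357 = \left(-28\right) \left(- \frac{1}{53}\right) - 3357 = \frac{28}{53} - 3357 = - \frac{177893}{53}$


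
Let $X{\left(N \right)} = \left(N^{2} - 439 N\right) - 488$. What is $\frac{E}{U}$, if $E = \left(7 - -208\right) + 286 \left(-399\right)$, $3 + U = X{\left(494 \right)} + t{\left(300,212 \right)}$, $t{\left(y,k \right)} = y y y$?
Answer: $- \frac{113899}{27026679} \approx -0.0042143$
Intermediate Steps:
$t{\left(y,k \right)} = y^{3}$ ($t{\left(y,k \right)} = y^{2} y = y^{3}$)
$X{\left(N \right)} = -488 + N^{2} - 439 N$
$U = 27026679$ ($U = -3 + \left(\left(-488 + 494^{2} - 216866\right) + 300^{3}\right) = -3 + \left(\left(-488 + 244036 - 216866\right) + 27000000\right) = -3 + \left(26682 + 27000000\right) = -3 + 27026682 = 27026679$)
$E = -113899$ ($E = \left(7 + 208\right) - 114114 = 215 - 114114 = -113899$)
$\frac{E}{U} = - \frac{113899}{27026679}$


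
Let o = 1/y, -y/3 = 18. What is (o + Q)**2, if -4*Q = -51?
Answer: 1890625/11664 ≈ 162.09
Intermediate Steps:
y = -54 (y = -3*18 = -54)
Q = 51/4 (Q = -1/4*(-51) = 51/4 ≈ 12.750)
o = -1/54 (o = 1/(-54) = -1/54 ≈ -0.018519)
(o + Q)**2 = (-1/54 + 51/4)**2 = (1375/108)**2 = 1890625/11664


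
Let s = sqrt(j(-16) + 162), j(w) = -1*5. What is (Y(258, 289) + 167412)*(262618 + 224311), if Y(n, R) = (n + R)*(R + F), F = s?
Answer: 158492954855 + 266350163*sqrt(157) ≈ 1.6183e+11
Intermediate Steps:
j(w) = -5
s = sqrt(157) (s = sqrt(-5 + 162) = sqrt(157) ≈ 12.530)
F = sqrt(157) ≈ 12.530
Y(n, R) = (R + n)*(R + sqrt(157)) (Y(n, R) = (n + R)*(R + sqrt(157)) = (R + n)*(R + sqrt(157)))
(Y(258, 289) + 167412)*(262618 + 224311) = ((289**2 + 289*258 + 289*sqrt(157) + 258*sqrt(157)) + 167412)*(262618 + 224311) = ((83521 + 74562 + 289*sqrt(157) + 258*sqrt(157)) + 167412)*486929 = ((158083 + 547*sqrt(157)) + 167412)*486929 = (325495 + 547*sqrt(157))*486929 = 158492954855 + 266350163*sqrt(157)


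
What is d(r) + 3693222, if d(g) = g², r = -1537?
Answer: 6055591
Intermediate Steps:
d(r) + 3693222 = (-1537)² + 3693222 = 2362369 + 3693222 = 6055591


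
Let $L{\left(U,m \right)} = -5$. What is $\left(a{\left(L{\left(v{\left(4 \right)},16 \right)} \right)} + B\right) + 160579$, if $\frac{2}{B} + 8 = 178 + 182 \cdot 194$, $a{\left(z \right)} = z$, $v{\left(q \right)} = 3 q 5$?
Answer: $\frac{2848422187}{17739} \approx 1.6057 \cdot 10^{5}$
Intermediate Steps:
$v{\left(q \right)} = 15 q$
$B = \frac{1}{17739}$ ($B = \frac{2}{-8 + \left(178 + 182 \cdot 194\right)} = \frac{2}{-8 + \left(178 + 35308\right)} = \frac{2}{-8 + 35486} = \frac{2}{35478} = 2 \cdot \frac{1}{35478} = \frac{1}{17739} \approx 5.6373 \cdot 10^{-5}$)
$\left(a{\left(L{\left(v{\left(4 \right)},16 \right)} \right)} + B\right) + 160579 = \left(-5 + \frac{1}{17739}\right) + 160579 = - \frac{88694}{17739} + 160579 = \frac{2848422187}{17739}$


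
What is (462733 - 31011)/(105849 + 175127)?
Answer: 215861/140488 ≈ 1.5365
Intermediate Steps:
(462733 - 31011)/(105849 + 175127) = 431722/280976 = 431722*(1/280976) = 215861/140488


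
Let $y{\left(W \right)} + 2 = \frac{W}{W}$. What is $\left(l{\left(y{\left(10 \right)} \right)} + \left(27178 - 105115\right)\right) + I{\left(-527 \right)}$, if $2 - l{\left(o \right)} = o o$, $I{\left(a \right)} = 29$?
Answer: $-77907$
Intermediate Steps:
$y{\left(W \right)} = -1$ ($y{\left(W \right)} = -2 + \frac{W}{W} = -2 + 1 = -1$)
$l{\left(o \right)} = 2 - o^{2}$ ($l{\left(o \right)} = 2 - o o = 2 - o^{2}$)
$\left(l{\left(y{\left(10 \right)} \right)} + \left(27178 - 105115\right)\right) + I{\left(-527 \right)} = \left(\left(2 - \left(-1\right)^{2}\right) + \left(27178 - 105115\right)\right) + 29 = \left(\left(2 - 1\right) + \left(27178 - 105115\right)\right) + 29 = \left(\left(2 - 1\right) - 77937\right) + 29 = \left(1 - 77937\right) + 29 = -77936 + 29 = -77907$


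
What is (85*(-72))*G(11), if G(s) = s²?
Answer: -740520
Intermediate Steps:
(85*(-72))*G(11) = (85*(-72))*11² = -6120*121 = -740520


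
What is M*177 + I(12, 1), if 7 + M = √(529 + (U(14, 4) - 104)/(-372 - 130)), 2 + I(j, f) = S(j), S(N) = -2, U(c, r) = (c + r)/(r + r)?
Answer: -1243 + 1593*√6585738/1004 ≈ 2828.8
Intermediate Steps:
U(c, r) = (c + r)/(2*r) (U(c, r) = (c + r)/((2*r)) = (c + r)*(1/(2*r)) = (c + r)/(2*r))
I(j, f) = -4 (I(j, f) = -2 - 2 = -4)
M = -7 + 9*√6585738/1004 (M = -7 + √(529 + ((½)*(14 + 4)/4 - 104)/(-372 - 130)) = -7 + √(529 + ((½)*(¼)*18 - 104)/(-502)) = -7 + √(529 + (9/4 - 104)*(-1/502)) = -7 + √(529 - 407/4*(-1/502)) = -7 + √(529 + 407/2008) = -7 + √(1062639/2008) = -7 + 9*√6585738/1004 ≈ 16.004)
M*177 + I(12, 1) = (-7 + 9*√6585738/1004)*177 - 4 = (-1239 + 1593*√6585738/1004) - 4 = -1243 + 1593*√6585738/1004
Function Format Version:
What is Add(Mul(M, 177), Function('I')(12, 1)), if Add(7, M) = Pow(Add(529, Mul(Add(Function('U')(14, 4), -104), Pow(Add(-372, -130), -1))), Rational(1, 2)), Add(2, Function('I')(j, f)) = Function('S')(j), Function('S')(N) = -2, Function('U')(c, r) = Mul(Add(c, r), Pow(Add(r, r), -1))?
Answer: Add(-1243, Mul(Rational(1593, 1004), Pow(6585738, Rational(1, 2)))) ≈ 2828.8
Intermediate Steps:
Function('U')(c, r) = Mul(Rational(1, 2), Pow(r, -1), Add(c, r)) (Function('U')(c, r) = Mul(Add(c, r), Pow(Mul(2, r), -1)) = Mul(Add(c, r), Mul(Rational(1, 2), Pow(r, -1))) = Mul(Rational(1, 2), Pow(r, -1), Add(c, r)))
Function('I')(j, f) = -4 (Function('I')(j, f) = Add(-2, -2) = -4)
M = Add(-7, Mul(Rational(9, 1004), Pow(6585738, Rational(1, 2)))) (M = Add(-7, Pow(Add(529, Mul(Add(Mul(Rational(1, 2), Pow(4, -1), Add(14, 4)), -104), Pow(Add(-372, -130), -1))), Rational(1, 2))) = Add(-7, Pow(Add(529, Mul(Add(Mul(Rational(1, 2), Rational(1, 4), 18), -104), Pow(-502, -1))), Rational(1, 2))) = Add(-7, Pow(Add(529, Mul(Add(Rational(9, 4), -104), Rational(-1, 502))), Rational(1, 2))) = Add(-7, Pow(Add(529, Mul(Rational(-407, 4), Rational(-1, 502))), Rational(1, 2))) = Add(-7, Pow(Add(529, Rational(407, 2008)), Rational(1, 2))) = Add(-7, Pow(Rational(1062639, 2008), Rational(1, 2))) = Add(-7, Mul(Rational(9, 1004), Pow(6585738, Rational(1, 2)))) ≈ 16.004)
Add(Mul(M, 177), Function('I')(12, 1)) = Add(Mul(Add(-7, Mul(Rational(9, 1004), Pow(6585738, Rational(1, 2)))), 177), -4) = Add(Add(-1239, Mul(Rational(1593, 1004), Pow(6585738, Rational(1, 2)))), -4) = Add(-1243, Mul(Rational(1593, 1004), Pow(6585738, Rational(1, 2))))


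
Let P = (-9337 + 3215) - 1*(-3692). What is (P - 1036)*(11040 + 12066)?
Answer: -80085396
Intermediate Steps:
P = -2430 (P = -6122 + 3692 = -2430)
(P - 1036)*(11040 + 12066) = (-2430 - 1036)*(11040 + 12066) = -3466*23106 = -80085396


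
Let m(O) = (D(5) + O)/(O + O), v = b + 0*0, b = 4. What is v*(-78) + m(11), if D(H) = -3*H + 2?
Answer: -3433/11 ≈ -312.09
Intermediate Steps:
v = 4 (v = 4 + 0*0 = 4 + 0 = 4)
D(H) = 2 - 3*H
m(O) = (-13 + O)/(2*O) (m(O) = ((2 - 3*5) + O)/(O + O) = ((2 - 15) + O)/((2*O)) = (-13 + O)*(1/(2*O)) = (-13 + O)/(2*O))
v*(-78) + m(11) = 4*(-78) + (1/2)*(-13 + 11)/11 = -312 + (1/2)*(1/11)*(-2) = -312 - 1/11 = -3433/11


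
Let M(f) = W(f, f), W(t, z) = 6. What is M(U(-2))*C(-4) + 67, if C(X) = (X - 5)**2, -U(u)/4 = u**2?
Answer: 553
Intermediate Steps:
U(u) = -4*u**2
M(f) = 6
C(X) = (-5 + X)**2
M(U(-2))*C(-4) + 67 = 6*(-5 - 4)**2 + 67 = 6*(-9)**2 + 67 = 6*81 + 67 = 486 + 67 = 553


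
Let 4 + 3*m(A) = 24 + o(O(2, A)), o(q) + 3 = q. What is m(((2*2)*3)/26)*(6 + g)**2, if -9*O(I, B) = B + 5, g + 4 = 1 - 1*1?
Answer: 7672/351 ≈ 21.858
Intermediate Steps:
g = -4 (g = -4 + (1 - 1*1) = -4 + (1 - 1) = -4 + 0 = -4)
O(I, B) = -5/9 - B/9 (O(I, B) = -(B + 5)/9 = -(5 + B)/9 = -5/9 - B/9)
o(q) = -3 + q
m(A) = 148/27 - A/27 (m(A) = -4/3 + (24 + (-3 + (-5/9 - A/9)))/3 = -4/3 + (24 + (-32/9 - A/9))/3 = -4/3 + (184/9 - A/9)/3 = -4/3 + (184/27 - A/27) = 148/27 - A/27)
m(((2*2)*3)/26)*(6 + g)**2 = (148/27 - (2*2)*3/(27*26))*(6 - 4)**2 = (148/27 - 4*3/(27*26))*2**2 = (148/27 - 4/(9*26))*4 = (148/27 - 1/27*6/13)*4 = (148/27 - 2/117)*4 = (1918/351)*4 = 7672/351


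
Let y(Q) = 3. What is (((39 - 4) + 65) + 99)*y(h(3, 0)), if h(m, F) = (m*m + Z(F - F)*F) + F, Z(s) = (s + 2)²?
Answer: 597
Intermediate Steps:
Z(s) = (2 + s)²
h(m, F) = m² + 5*F (h(m, F) = (m*m + (2 + (F - F))²*F) + F = (m² + (2 + 0)²*F) + F = (m² + 2²*F) + F = (m² + 4*F) + F = m² + 5*F)
(((39 - 4) + 65) + 99)*y(h(3, 0)) = (((39 - 4) + 65) + 99)*3 = ((35 + 65) + 99)*3 = (100 + 99)*3 = 199*3 = 597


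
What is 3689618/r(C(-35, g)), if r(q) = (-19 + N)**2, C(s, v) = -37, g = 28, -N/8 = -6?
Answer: 3689618/841 ≈ 4387.2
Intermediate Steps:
N = 48 (N = -8*(-6) = 48)
r(q) = 841 (r(q) = (-19 + 48)**2 = 29**2 = 841)
3689618/r(C(-35, g)) = 3689618/841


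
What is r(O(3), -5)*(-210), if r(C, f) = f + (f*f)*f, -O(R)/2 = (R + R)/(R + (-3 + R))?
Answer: 27300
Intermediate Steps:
O(R) = -4*R/(-3 + 2*R) (O(R) = -2*(R + R)/(R + (-3 + R)) = -2*2*R/(-3 + 2*R) = -4*R/(-3 + 2*R))
r(C, f) = f + f³ (r(C, f) = f + f²*f = f + f³)
r(O(3), -5)*(-210) = (-5 + (-5)³)*(-210) = (-5 - 125)*(-210) = -130*(-210) = 27300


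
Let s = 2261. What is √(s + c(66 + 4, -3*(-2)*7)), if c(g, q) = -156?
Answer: √2105 ≈ 45.880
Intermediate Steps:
√(s + c(66 + 4, -3*(-2)*7)) = √(2261 - 156) = √2105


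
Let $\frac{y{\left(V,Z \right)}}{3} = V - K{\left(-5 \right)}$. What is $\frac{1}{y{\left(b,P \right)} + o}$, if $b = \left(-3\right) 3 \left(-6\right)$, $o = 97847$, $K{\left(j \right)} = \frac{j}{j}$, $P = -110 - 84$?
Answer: $\frac{1}{98006} \approx 1.0203 \cdot 10^{-5}$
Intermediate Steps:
$P = -194$ ($P = -110 - 84 = -194$)
$K{\left(j \right)} = 1$
$b = 54$ ($b = \left(-9\right) \left(-6\right) = 54$)
$y{\left(V,Z \right)} = -3 + 3 V$ ($y{\left(V,Z \right)} = 3 \left(V - 1\right) = 3 \left(-1 + V\right) = -3 + 3 V$)
$\frac{1}{y{\left(b,P \right)} + o} = \frac{1}{\left(-3 + 3 \cdot 54\right) + 97847} = \frac{1}{\left(-3 + 162\right) + 97847} = \frac{1}{159 + 97847} = \frac{1}{98006}$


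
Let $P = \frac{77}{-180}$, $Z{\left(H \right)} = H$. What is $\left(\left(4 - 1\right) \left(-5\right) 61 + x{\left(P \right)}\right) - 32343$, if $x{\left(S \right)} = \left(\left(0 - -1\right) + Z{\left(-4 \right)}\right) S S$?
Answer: $- \frac{359192329}{10800} \approx -33259.0$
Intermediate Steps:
$P = - \frac{77}{180}$ ($P = 77 \left(- \frac{1}{180}\right) = - \frac{77}{180} \approx -0.42778$)
$x{\left(S \right)} = - 3 S^{2}$ ($x{\left(S \right)} = \left(\left(0 - -1\right) - 4\right) S S = \left(\left(0 + 1\right) - 4\right) S S = \left(1 - 4\right) S S = - 3 S S = - 3 S^{2}$)
$\left(\left(4 - 1\right) \left(-5\right) 61 + x{\left(P \right)}\right) - 32343 = \left(\left(4 - 1\right) \left(-5\right) 61 - 3 \left(- \frac{77}{180}\right)^{2}\right) - 32343 = \left(3 \left(-5\right) 61 - \frac{5929}{10800}\right) - 32343 = \left(\left(-15\right) 61 - \frac{5929}{10800}\right) - 32343 = \left(-915 - \frac{5929}{10800}\right) - 32343 = - \frac{9887929}{10800} - 32343 = - \frac{359192329}{10800}$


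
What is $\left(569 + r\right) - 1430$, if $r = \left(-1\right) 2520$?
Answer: $-3381$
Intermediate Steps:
$r = -2520$
$\left(569 + r\right) - 1430 = \left(569 - 2520\right) - 1430 = -1951 - 1430 = -3381$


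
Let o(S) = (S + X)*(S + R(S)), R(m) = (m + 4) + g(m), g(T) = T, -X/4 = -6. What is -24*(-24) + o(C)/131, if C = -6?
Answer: 75204/131 ≈ 574.08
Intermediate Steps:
X = 24 (X = -4*(-6) = 24)
R(m) = 4 + 2*m (R(m) = (m + 4) + m = (4 + m) + m = 4 + 2*m)
o(S) = (4 + 3*S)*(24 + S) (o(S) = (S + 24)*(S + (4 + 2*S)) = (24 + S)*(4 + 3*S) = (4 + 3*S)*(24 + S))
-24*(-24) + o(C)/131 = -24*(-24) + (96 + 3*(-6)² + 76*(-6))/131 = 576 + (96 + 3*36 - 456)*(1/131) = 576 + (96 + 108 - 456)*(1/131) = 576 - 252*1/131 = 576 - 252/131 = 75204/131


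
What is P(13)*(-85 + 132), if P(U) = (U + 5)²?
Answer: 15228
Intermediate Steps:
P(U) = (5 + U)²
P(13)*(-85 + 132) = (5 + 13)²*(-85 + 132) = 18²*47 = 324*47 = 15228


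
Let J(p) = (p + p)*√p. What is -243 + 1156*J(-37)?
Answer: -243 - 85544*I*√37 ≈ -243.0 - 5.2034e+5*I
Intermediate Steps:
J(p) = 2*p^(3/2) (J(p) = (2*p)*√p = 2*p^(3/2))
-243 + 1156*J(-37) = -243 + 1156*(2*(-37)^(3/2)) = -243 + 1156*(2*(-37*I*√37)) = -243 + 1156*(-74*I*√37) = -243 - 85544*I*√37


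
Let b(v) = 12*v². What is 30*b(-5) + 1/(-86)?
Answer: 773999/86 ≈ 9000.0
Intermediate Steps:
30*b(-5) + 1/(-86) = 30*(12*(-5)²) + 1/(-86) = 30*(12*25) - 1/86 = 30*300 - 1/86 = 9000 - 1/86 = 773999/86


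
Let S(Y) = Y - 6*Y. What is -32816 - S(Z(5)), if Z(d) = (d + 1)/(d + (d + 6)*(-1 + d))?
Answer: -1607954/49 ≈ -32815.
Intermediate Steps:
Z(d) = (1 + d)/(d + (-1 + d)*(6 + d)) (Z(d) = (1 + d)/(d + (6 + d)*(-1 + d)) = (1 + d)/(d + (-1 + d)*(6 + d)))
S(Y) = -5*Y
-32816 - S(Z(5)) = -32816 - (-5)*(1 + 5)/(-6 + 5**2 + 6*5) = -32816 - (-5)*6/(-6 + 25 + 30) = -32816 - (-5)*6/49 = -32816 - 1*(-30/49) = -32816 + 30/49 = -1607954/49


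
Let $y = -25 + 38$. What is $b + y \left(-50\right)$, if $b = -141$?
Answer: $-791$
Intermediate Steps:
$y = 13$
$b + y \left(-50\right) = -141 + 13 \left(-50\right) = -141 - 650 = -791$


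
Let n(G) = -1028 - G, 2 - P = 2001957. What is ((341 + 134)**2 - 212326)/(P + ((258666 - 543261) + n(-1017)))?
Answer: -4433/762187 ≈ -0.0058162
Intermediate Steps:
P = -2001955 (P = 2 - 1*2001957 = 2 - 2001957 = -2001955)
((341 + 134)**2 - 212326)/(P + ((258666 - 543261) + n(-1017))) = ((341 + 134)**2 - 212326)/(-2001955 + ((258666 - 543261) + (-1028 - 1*(-1017)))) = (475**2 - 212326)/(-2001955 + (-284595 + (-1028 + 1017))) = (225625 - 212326)/(-2001955 + (-284595 - 11)) = 13299/(-2001955 - 284606) = 13299/(-2286561) = 13299*(-1/2286561) = -4433/762187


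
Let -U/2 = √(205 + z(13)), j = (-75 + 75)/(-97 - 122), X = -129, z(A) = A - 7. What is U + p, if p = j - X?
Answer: 129 - 2*√211 ≈ 99.948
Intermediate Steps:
z(A) = -7 + A
j = 0 (j = 0/(-219) = 0*(-1/219) = 0)
U = -2*√211 (U = -2*√(205 + (-7 + 13)) = -2*√(205 + 6) = -2*√211 ≈ -29.052)
p = 129 (p = 0 - 1*(-129) = 0 + 129 = 129)
U + p = -2*√211 + 129 = 129 - 2*√211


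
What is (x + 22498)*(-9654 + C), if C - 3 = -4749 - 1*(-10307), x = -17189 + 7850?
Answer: -53859787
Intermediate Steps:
x = -9339
C = 5561 (C = 3 + (-4749 - 1*(-10307)) = 3 + (-4749 + 10307) = 3 + 5558 = 5561)
(x + 22498)*(-9654 + C) = (-9339 + 22498)*(-9654 + 5561) = 13159*(-4093) = -53859787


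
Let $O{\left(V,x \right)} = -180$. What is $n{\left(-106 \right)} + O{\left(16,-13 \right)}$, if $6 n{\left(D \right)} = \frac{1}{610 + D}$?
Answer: $- \frac{544319}{3024} \approx -180.0$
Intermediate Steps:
$n{\left(D \right)} = \frac{1}{6 \left(610 + D\right)}$
$n{\left(-106 \right)} + O{\left(16,-13 \right)} = \frac{1}{6 \left(610 - 106\right)} - 180 = \frac{1}{6 \cdot 504} - 180 = \frac{1}{6} \cdot \frac{1}{504} - 180 = \frac{1}{3024} - 180 = - \frac{544319}{3024}$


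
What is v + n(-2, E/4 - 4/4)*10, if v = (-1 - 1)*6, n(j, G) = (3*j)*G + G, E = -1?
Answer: 101/2 ≈ 50.500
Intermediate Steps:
n(j, G) = G + 3*G*j (n(j, G) = 3*G*j + G = G + 3*G*j)
v = -12 (v = -2*6 = -12)
v + n(-2, E/4 - 4/4)*10 = -12 + ((-1/4 - 4/4)*(1 + 3*(-2)))*10 = -12 + ((-1*¼ - 4*¼)*(1 - 6))*10 = -12 + ((-¼ - 1)*(-5))*10 = -12 - 5/4*(-5)*10 = -12 + (25/4)*10 = -12 + 125/2 = 101/2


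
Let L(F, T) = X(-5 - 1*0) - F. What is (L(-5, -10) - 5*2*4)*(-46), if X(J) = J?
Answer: 1840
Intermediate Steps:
L(F, T) = -5 - F (L(F, T) = (-5 - 1*0) - F = (-5 + 0) - F = -5 - F)
(L(-5, -10) - 5*2*4)*(-46) = ((-5 - 1*(-5)) - 5*2*4)*(-46) = ((-5 + 5) - 10*4)*(-46) = (0 - 40)*(-46) = -40*(-46) = 1840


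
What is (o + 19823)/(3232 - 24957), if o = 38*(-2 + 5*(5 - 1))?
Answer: -20507/21725 ≈ -0.94394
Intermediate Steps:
o = 684 (o = 38*(-2 + 5*4) = 38*(-2 + 20) = 38*18 = 684)
(o + 19823)/(3232 - 24957) = (684 + 19823)/(3232 - 24957) = 20507/(-21725) = 20507*(-1/21725) = -20507/21725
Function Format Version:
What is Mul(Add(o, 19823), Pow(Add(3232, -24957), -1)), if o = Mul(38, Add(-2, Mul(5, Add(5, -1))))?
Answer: Rational(-20507, 21725) ≈ -0.94394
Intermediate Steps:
o = 684 (o = Mul(38, Add(-2, Mul(5, 4))) = Mul(38, Add(-2, 20)) = Mul(38, 18) = 684)
Mul(Add(o, 19823), Pow(Add(3232, -24957), -1)) = Mul(Add(684, 19823), Pow(Add(3232, -24957), -1)) = Mul(20507, Pow(-21725, -1)) = Mul(20507, Rational(-1, 21725)) = Rational(-20507, 21725)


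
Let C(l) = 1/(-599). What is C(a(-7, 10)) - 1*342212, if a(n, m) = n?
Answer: -204984989/599 ≈ -3.4221e+5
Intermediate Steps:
C(l) = -1/599
C(a(-7, 10)) - 1*342212 = -1/599 - 1*342212 = -1/599 - 342212 = -204984989/599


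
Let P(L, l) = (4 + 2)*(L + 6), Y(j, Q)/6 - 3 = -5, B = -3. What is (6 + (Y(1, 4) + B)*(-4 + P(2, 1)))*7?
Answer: -4578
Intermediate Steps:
Y(j, Q) = -12 (Y(j, Q) = 18 + 6*(-5) = 18 - 30 = -12)
P(L, l) = 36 + 6*L (P(L, l) = 6*(6 + L) = 36 + 6*L)
(6 + (Y(1, 4) + B)*(-4 + P(2, 1)))*7 = (6 + (-12 - 3)*(-4 + (36 + 6*2)))*7 = (6 - 15*(-4 + (36 + 12)))*7 = (6 - 15*(-4 + 48))*7 = (6 - 15*44)*7 = (6 - 660)*7 = -654*7 = -4578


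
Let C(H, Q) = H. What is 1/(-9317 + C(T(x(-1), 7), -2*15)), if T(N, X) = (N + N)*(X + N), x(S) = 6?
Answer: -1/9161 ≈ -0.00010916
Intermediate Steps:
T(N, X) = 2*N*(N + X) (T(N, X) = (2*N)*(N + X) = 2*N*(N + X))
1/(-9317 + C(T(x(-1), 7), -2*15)) = 1/(-9317 + 2*6*(6 + 7)) = 1/(-9317 + 2*6*13) = 1/(-9317 + 156) = 1/(-9161) = -1/9161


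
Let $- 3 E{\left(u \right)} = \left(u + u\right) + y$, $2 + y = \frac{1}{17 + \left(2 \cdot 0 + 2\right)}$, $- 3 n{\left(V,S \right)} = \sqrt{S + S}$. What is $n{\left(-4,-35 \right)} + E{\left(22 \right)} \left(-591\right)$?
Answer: $\frac{157403}{19} - \frac{i \sqrt{70}}{3} \approx 8284.4 - 2.7889 i$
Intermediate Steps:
$n{\left(V,S \right)} = - \frac{\sqrt{2} \sqrt{S}}{3}$ ($n{\left(V,S \right)} = - \frac{\sqrt{S + S}}{3} = - \frac{\sqrt{2 S}}{3} = - \frac{\sqrt{2} \sqrt{S}}{3}$)
$y = - \frac{37}{19}$ ($y = -2 + \frac{1}{17 + \left(2 \cdot 0 + 2\right)} = -2 + \frac{1}{17 + \left(0 + 2\right)} = -2 + \frac{1}{17 + 2} = -2 + \frac{1}{19} = - \frac{37}{19} \approx -1.9474$)
$E{\left(u \right)} = \frac{37}{57} - \frac{2 u}{3}$ ($E{\left(u \right)} = - \frac{\left(u + u\right) - \frac{37}{19}}{3} = - \frac{2 u - \frac{37}{19}}{3} = - \frac{- \frac{37}{19} + 2 u}{3} = \frac{37}{57} - \frac{2 u}{3}$)
$n{\left(-4,-35 \right)} + E{\left(22 \right)} \left(-591\right) = - \frac{\sqrt{2} \sqrt{-35}}{3} + \left(\frac{37}{57} - \frac{44}{3}\right) \left(-591\right) = - \frac{\sqrt{2} i \sqrt{35}}{3} + \left(\frac{37}{57} - \frac{44}{3}\right) \left(-591\right) = - \frac{i \sqrt{70}}{3} - - \frac{157403}{19} = - \frac{i \sqrt{70}}{3} + \frac{157403}{19} = \frac{157403}{19} - \frac{i \sqrt{70}}{3}$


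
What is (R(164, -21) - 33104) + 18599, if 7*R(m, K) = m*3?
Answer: -101043/7 ≈ -14435.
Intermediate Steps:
R(m, K) = 3*m/7 (R(m, K) = (m*3)/7 = (3*m)/7 = 3*m/7)
(R(164, -21) - 33104) + 18599 = ((3/7)*164 - 33104) + 18599 = (492/7 - 33104) + 18599 = -231236/7 + 18599 = -101043/7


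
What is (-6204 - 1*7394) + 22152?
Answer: 8554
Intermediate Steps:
(-6204 - 1*7394) + 22152 = (-6204 - 7394) + 22152 = -13598 + 22152 = 8554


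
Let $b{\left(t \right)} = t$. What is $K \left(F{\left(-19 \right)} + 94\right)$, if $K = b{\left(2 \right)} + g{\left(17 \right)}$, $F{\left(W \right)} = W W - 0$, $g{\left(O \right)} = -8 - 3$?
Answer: $-4095$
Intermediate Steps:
$g{\left(O \right)} = -11$ ($g{\left(O \right)} = -8 - 3 = -11$)
$F{\left(W \right)} = W^{2}$ ($F{\left(W \right)} = W^{2} + 0 = W^{2}$)
$K = -9$ ($K = 2 - 11 = -9$)
$K \left(F{\left(-19 \right)} + 94\right) = - 9 \left(\left(-19\right)^{2} + 94\right) = - 9 \left(361 + 94\right) = \left(-9\right) 455 = -4095$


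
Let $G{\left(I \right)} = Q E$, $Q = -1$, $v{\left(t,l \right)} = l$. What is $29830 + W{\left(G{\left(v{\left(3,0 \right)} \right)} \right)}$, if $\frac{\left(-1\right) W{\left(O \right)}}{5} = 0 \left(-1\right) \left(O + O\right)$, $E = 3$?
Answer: $29830$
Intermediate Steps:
$G{\left(I \right)} = -3$ ($G{\left(I \right)} = \left(-1\right) 3 = -3$)
$W{\left(O \right)} = 0$ ($W{\left(O \right)} = - 5 \cdot 0 \left(-1\right) \left(O + O\right) = - 5 \cdot 0 \cdot 2 O = \left(-5\right) 0 = 0$)
$29830 + W{\left(G{\left(v{\left(3,0 \right)} \right)} \right)} = 29830 + 0 = 29830$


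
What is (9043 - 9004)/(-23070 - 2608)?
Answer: -39/25678 ≈ -0.0015188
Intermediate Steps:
(9043 - 9004)/(-23070 - 2608) = 39/(-25678) = 39*(-1/25678) = -39/25678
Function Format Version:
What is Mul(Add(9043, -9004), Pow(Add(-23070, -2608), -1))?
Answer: Rational(-39, 25678) ≈ -0.0015188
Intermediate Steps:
Mul(Add(9043, -9004), Pow(Add(-23070, -2608), -1)) = Mul(39, Pow(-25678, -1)) = Mul(39, Rational(-1, 25678)) = Rational(-39, 25678)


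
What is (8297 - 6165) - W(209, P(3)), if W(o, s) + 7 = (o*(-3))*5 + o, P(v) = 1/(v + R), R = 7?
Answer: 5065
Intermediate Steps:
P(v) = 1/(7 + v) (P(v) = 1/(v + 7) = 1/(7 + v))
W(o, s) = -7 - 14*o (W(o, s) = -7 + ((o*(-3))*5 + o) = -7 + (-3*o*5 + o) = -7 + (-15*o + o) = -7 - 14*o)
(8297 - 6165) - W(209, P(3)) = (8297 - 6165) - (-7 - 14*209) = 2132 - (-7 - 2926) = 2132 - 1*(-2933) = 2132 + 2933 = 5065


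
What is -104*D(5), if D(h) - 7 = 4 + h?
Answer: -1664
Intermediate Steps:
D(h) = 11 + h (D(h) = 7 + (4 + h) = 11 + h)
-104*D(5) = -104*(11 + 5) = -104*16 = -1664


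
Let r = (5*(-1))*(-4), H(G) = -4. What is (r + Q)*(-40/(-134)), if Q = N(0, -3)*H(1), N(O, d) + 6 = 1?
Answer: 800/67 ≈ 11.940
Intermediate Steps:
N(O, d) = -5 (N(O, d) = -6 + 1 = -5)
r = 20 (r = -5*(-4) = 20)
Q = 20 (Q = -5*(-4) = 20)
(r + Q)*(-40/(-134)) = (20 + 20)*(-40/(-134)) = 40*(-40*(-1/134)) = 40*(20/67) = 800/67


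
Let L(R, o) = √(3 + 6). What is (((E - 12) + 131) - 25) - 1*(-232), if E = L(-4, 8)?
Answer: 329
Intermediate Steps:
L(R, o) = 3 (L(R, o) = √9 = 3)
E = 3
(((E - 12) + 131) - 25) - 1*(-232) = (((3 - 12) + 131) - 25) - 1*(-232) = ((-9 + 131) - 25) + 232 = (122 - 25) + 232 = 97 + 232 = 329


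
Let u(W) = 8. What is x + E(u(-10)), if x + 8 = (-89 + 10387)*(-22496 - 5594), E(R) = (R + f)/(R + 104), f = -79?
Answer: -32398332807/112 ≈ -2.8927e+8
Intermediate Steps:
E(R) = (-79 + R)/(104 + R) (E(R) = (R - 79)/(R + 104) = (-79 + R)/(104 + R))
x = -289270828 (x = -8 + (-89 + 10387)*(-22496 - 5594) = -8 + 10298*(-28090) = -8 - 289270820 = -289270828)
x + E(u(-10)) = -289270828 + (-79 + 8)/(104 + 8) = -289270828 - 71/112 = -32398332807/112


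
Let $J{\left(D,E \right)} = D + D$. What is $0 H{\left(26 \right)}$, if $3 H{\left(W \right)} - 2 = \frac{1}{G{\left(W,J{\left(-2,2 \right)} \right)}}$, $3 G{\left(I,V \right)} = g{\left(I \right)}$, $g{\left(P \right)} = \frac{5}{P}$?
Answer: $0$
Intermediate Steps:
$J{\left(D,E \right)} = 2 D$
$G{\left(I,V \right)} = \frac{5}{3 I}$ ($G{\left(I,V \right)} = \frac{5 \frac{1}{I}}{3} = \frac{5}{3 I}$)
$H{\left(W \right)} = \frac{2}{3} + \frac{W}{5}$ ($H{\left(W \right)} = \frac{2}{3} + \frac{1}{3 \frac{5}{3 W}} = \frac{2}{3} + \frac{\frac{3}{5} W}{3} = \frac{2}{3} + \frac{W}{5}$)
$0 H{\left(26 \right)} = 0 \left(\frac{2}{3} + \frac{1}{5} \cdot 26\right) = 0 \left(\frac{2}{3} + \frac{26}{5}\right) = 0 \cdot \frac{88}{15} = 0$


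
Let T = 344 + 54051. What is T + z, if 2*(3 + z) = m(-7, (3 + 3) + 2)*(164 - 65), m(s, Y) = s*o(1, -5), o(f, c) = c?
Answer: 112249/2 ≈ 56125.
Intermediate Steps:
m(s, Y) = -5*s (m(s, Y) = s*(-5) = -5*s)
T = 54395
z = 3459/2 (z = -3 + ((-5*(-7))*(164 - 65))/2 = -3 + (35*99)/2 = -3 + (½)*3465 = -3 + 3465/2 = 3459/2 ≈ 1729.5)
T + z = 54395 + 3459/2 = 112249/2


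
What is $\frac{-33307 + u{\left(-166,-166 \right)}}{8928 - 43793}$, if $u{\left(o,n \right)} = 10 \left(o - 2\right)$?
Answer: $\frac{34987}{34865} \approx 1.0035$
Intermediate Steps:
$u{\left(o,n \right)} = -20 + 10 o$ ($u{\left(o,n \right)} = 10 \left(-2 + o\right) = -20 + 10 o$)
$\frac{-33307 + u{\left(-166,-166 \right)}}{8928 - 43793} = \frac{-33307 + \left(-20 + 10 \left(-166\right)\right)}{8928 - 43793} = \frac{-33307 - 1680}{-34865} = \left(-33307 - 1680\right) \left(- \frac{1}{34865}\right) = \left(-34987\right) \left(- \frac{1}{34865}\right) = \frac{34987}{34865}$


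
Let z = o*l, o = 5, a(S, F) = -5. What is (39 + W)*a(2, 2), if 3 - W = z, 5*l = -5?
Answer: -235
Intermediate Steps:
l = -1 (l = (⅕)*(-5) = -1)
z = -5 (z = 5*(-1) = -5)
W = 8 (W = 3 - 1*(-5) = 3 + 5 = 8)
(39 + W)*a(2, 2) = (39 + 8)*(-5) = 47*(-5) = -235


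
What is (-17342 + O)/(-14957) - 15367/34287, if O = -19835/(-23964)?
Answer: 264862150415/372408300372 ≈ 0.71121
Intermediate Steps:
O = 19835/23964 (O = -19835*(-1/23964) = 19835/23964 ≈ 0.82770)
(-17342 + O)/(-14957) - 15367/34287 = (-17342 + 19835/23964)/(-14957) - 15367/34287 = -415563853/23964*(-1/14957) - 15367*1/34287 = 415563853/358429548 - 1397/3117 = 264862150415/372408300372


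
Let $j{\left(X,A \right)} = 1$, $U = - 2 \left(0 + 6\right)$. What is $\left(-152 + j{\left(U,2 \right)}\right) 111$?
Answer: $-16761$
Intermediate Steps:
$U = -12$ ($U = \left(-2\right) 6 = -12$)
$\left(-152 + j{\left(U,2 \right)}\right) 111 = \left(-152 + 1\right) 111 = \left(-151\right) 111 = -16761$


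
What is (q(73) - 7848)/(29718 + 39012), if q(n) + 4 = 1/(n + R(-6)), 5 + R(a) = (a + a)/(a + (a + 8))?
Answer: -557491/4879830 ≈ -0.11424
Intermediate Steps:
R(a) = -5 + 2*a/(8 + 2*a) (R(a) = -5 + (a + a)/(a + (a + 8)) = -5 + (2*a)/(a + (8 + a)) = -5 + (2*a)/(8 + 2*a) = -5 + 2*a/(8 + 2*a))
q(n) = -4 + 1/(-2 + n) (q(n) = -4 + 1/(n + 4*(-5 - 1*(-6))/(4 - 6)) = -4 + 1/(n + 4*(-5 + 6)/(-2)) = -4 + 1/(n + 4*(-1/2)*1) = -4 + 1/(n - 2) = -4 + 1/(-2 + n))
(q(73) - 7848)/(29718 + 39012) = ((9 - 4*73)/(-2 + 73) - 7848)/(29718 + 39012) = ((9 - 292)/71 - 7848)/68730 = ((1/71)*(-283) - 7848)*(1/68730) = (-283/71 - 7848)*(1/68730) = -557491/71*1/68730 = -557491/4879830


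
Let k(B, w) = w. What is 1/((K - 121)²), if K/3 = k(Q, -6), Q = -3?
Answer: 1/19321 ≈ 5.1757e-5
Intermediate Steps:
K = -18 (K = 3*(-6) = -18)
1/((K - 121)²) = 1/((-18 - 121)²) = 1/((-139)²) = 1/19321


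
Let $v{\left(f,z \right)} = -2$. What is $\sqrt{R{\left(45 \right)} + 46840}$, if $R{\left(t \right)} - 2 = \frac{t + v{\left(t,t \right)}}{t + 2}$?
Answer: $\frac{\sqrt{103475999}}{47} \approx 216.43$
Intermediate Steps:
$R{\left(t \right)} = 2 + \frac{-2 + t}{2 + t}$ ($R{\left(t \right)} = 2 + \frac{t - 2}{t + 2} = 2 + \frac{-2 + t}{2 + t}$)
$\sqrt{R{\left(45 \right)} + 46840} = \sqrt{\frac{2 + 3 \cdot 45}{2 + 45} + 46840} = \sqrt{\frac{2 + 135}{47} + 46840} = \sqrt{\frac{1}{47} \cdot 137 + 46840} = \sqrt{\frac{137}{47} + 46840} = \sqrt{\frac{2201617}{47}} = \frac{\sqrt{103475999}}{47}$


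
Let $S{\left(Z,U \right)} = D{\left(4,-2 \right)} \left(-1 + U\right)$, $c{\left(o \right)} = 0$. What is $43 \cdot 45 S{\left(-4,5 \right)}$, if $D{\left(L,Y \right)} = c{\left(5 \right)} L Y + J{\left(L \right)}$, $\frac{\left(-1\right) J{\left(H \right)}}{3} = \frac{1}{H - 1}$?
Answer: $-7740$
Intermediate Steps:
$J{\left(H \right)} = - \frac{3}{-1 + H}$ ($J{\left(H \right)} = - \frac{3}{H - 1} = - \frac{3}{-1 + H}$)
$D{\left(L,Y \right)} = - \frac{3}{-1 + L}$ ($D{\left(L,Y \right)} = 0 L Y - \frac{3}{-1 + L} = 0 Y - \frac{3}{-1 + L} = 0 - \frac{3}{-1 + L} = - \frac{3}{-1 + L}$)
$S{\left(Z,U \right)} = 1 - U$ ($S{\left(Z,U \right)} = - \frac{3}{-1 + 4} \left(-1 + U\right) = - \frac{3}{3} \left(-1 + U\right) = \left(-3\right) \frac{1}{3} \left(-1 + U\right) = - (-1 + U) = 1 - U$)
$43 \cdot 45 S{\left(-4,5 \right)} = 43 \cdot 45 \left(1 - 5\right) = 1935 \left(1 - 5\right) = 1935 \left(-4\right) = -7740$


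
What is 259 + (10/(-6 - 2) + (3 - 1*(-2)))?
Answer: 1051/4 ≈ 262.75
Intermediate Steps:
259 + (10/(-6 - 2) + (3 - 1*(-2))) = 259 + (10/(-8) + (3 + 2)) = 259 + (10*(-1/8) + 5) = 259 + (-5/4 + 5) = 259 + 15/4 = 1051/4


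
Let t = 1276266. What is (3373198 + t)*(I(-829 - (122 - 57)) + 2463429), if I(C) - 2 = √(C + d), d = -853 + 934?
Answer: 11453633750984 + 4649464*I*√813 ≈ 1.1454e+13 + 1.3257e+8*I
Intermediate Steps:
d = 81
I(C) = 2 + √(81 + C) (I(C) = 2 + √(C + 81) = 2 + √(81 + C))
(3373198 + t)*(I(-829 - (122 - 57)) + 2463429) = (3373198 + 1276266)*((2 + √(81 + (-829 - (122 - 57)))) + 2463429) = 4649464*((2 + √(81 + (-829 - 1*65))) + 2463429) = 4649464*((2 + √(81 + (-829 - 65))) + 2463429) = 4649464*((2 + √(81 - 894)) + 2463429) = 4649464*((2 + √(-813)) + 2463429) = 4649464*((2 + I*√813) + 2463429) = 4649464*(2463431 + I*√813) = 11453633750984 + 4649464*I*√813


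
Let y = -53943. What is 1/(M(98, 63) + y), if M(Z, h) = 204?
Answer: -1/53739 ≈ -1.8608e-5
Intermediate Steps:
1/(M(98, 63) + y) = 1/(204 - 53943) = 1/(-53739) = -1/53739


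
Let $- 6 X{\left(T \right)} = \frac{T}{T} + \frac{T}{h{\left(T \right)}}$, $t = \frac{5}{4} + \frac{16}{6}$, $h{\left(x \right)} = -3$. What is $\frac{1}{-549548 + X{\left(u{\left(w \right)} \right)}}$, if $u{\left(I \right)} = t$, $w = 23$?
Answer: $- \frac{216}{118702357} \approx -1.8197 \cdot 10^{-6}$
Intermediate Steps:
$t = \frac{47}{12}$ ($t = 5 \cdot \frac{1}{4} + 16 \cdot \frac{1}{6} = \frac{5}{4} + \frac{8}{3} = \frac{47}{12} \approx 3.9167$)
$u{\left(I \right)} = \frac{47}{12}$
$X{\left(T \right)} = - \frac{1}{6} + \frac{T}{18}$ ($X{\left(T \right)} = - \frac{\frac{T}{T} + \frac{T}{-3}}{6} = - \frac{1 + T \left(- \frac{1}{3}\right)}{6} = - \frac{1 - \frac{T}{3}}{6} = - \frac{1}{6} + \frac{T}{18}$)
$\frac{1}{-549548 + X{\left(u{\left(w \right)} \right)}} = \frac{1}{-549548 + \left(- \frac{1}{6} + \frac{1}{18} \cdot \frac{47}{12}\right)} = \frac{1}{-549548 + \left(- \frac{1}{6} + \frac{47}{216}\right)} = \frac{1}{-549548 + \frac{11}{216}} = \frac{1}{- \frac{118702357}{216}} = - \frac{216}{118702357}$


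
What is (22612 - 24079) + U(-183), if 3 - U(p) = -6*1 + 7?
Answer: -1465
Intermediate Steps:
U(p) = 2 (U(p) = 3 - (-6*1 + 7) = 3 - (-6 + 7) = 3 - 1*1 = 3 - 1 = 2)
(22612 - 24079) + U(-183) = (22612 - 24079) + 2 = -1467 + 2 = -1465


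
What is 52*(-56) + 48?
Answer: -2864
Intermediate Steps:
52*(-56) + 48 = -2912 + 48 = -2864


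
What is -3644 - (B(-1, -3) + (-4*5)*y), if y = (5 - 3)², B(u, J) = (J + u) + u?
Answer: -3559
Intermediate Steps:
B(u, J) = J + 2*u
y = 4 (y = 2² = 4)
-3644 - (B(-1, -3) + (-4*5)*y) = -3644 - ((-3 + 2*(-1)) - 4*5*4) = -3644 - ((-3 - 2) - 20*4) = -3644 - (-5 - 80) = -3644 - 1*(-85) = -3644 + 85 = -3559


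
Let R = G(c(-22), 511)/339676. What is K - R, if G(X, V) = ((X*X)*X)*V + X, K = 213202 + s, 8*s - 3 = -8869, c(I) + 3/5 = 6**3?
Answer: 8367031105837/42459500 ≈ 1.9706e+5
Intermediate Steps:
c(I) = 1077/5 (c(I) = -3/5 + 6**3 = -3/5 + 216 = 1077/5)
s = -4433/4 (s = 3/8 + (1/8)*(-8869) = 3/8 - 8869/8 = -4433/4 ≈ -1108.3)
K = 848375/4 (K = 213202 - 4433/4 = 848375/4 ≈ 2.1209e+5)
G(X, V) = X + V*X**3 (G(X, V) = (X**2*X)*V + X = X**3*V + X = V*X**3 + X = X + V*X**3)
R = 159590868072/10614875 (R = (1077/5 + 511*(1077/5)**3)/339676 = (1077/5 + 511*(1249243533/125))*(1/339676) = (1077/5 + 638363445363/125)*(1/339676) = (638363472288/125)*(1/339676) = 159590868072/10614875 ≈ 15035.)
K - R = 848375/4 - 1*159590868072/10614875 = 848375/4 - 159590868072/10614875 = 8367031105837/42459500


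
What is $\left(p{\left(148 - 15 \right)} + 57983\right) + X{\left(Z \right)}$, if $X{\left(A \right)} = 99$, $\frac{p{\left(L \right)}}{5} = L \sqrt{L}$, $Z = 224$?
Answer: $58082 + 665 \sqrt{133} \approx 65751.0$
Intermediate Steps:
$p{\left(L \right)} = 5 L^{\frac{3}{2}}$ ($p{\left(L \right)} = 5 L \sqrt{L} = 5 L^{\frac{3}{2}}$)
$\left(p{\left(148 - 15 \right)} + 57983\right) + X{\left(Z \right)} = \left(5 \left(148 - 15\right)^{\frac{3}{2}} + 57983\right) + 99 = \left(5 \cdot 133^{\frac{3}{2}} + 57983\right) + 99 = \left(5 \cdot 133 \sqrt{133} + 57983\right) + 99 = \left(665 \sqrt{133} + 57983\right) + 99 = \left(57983 + 665 \sqrt{133}\right) + 99 = 58082 + 665 \sqrt{133}$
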